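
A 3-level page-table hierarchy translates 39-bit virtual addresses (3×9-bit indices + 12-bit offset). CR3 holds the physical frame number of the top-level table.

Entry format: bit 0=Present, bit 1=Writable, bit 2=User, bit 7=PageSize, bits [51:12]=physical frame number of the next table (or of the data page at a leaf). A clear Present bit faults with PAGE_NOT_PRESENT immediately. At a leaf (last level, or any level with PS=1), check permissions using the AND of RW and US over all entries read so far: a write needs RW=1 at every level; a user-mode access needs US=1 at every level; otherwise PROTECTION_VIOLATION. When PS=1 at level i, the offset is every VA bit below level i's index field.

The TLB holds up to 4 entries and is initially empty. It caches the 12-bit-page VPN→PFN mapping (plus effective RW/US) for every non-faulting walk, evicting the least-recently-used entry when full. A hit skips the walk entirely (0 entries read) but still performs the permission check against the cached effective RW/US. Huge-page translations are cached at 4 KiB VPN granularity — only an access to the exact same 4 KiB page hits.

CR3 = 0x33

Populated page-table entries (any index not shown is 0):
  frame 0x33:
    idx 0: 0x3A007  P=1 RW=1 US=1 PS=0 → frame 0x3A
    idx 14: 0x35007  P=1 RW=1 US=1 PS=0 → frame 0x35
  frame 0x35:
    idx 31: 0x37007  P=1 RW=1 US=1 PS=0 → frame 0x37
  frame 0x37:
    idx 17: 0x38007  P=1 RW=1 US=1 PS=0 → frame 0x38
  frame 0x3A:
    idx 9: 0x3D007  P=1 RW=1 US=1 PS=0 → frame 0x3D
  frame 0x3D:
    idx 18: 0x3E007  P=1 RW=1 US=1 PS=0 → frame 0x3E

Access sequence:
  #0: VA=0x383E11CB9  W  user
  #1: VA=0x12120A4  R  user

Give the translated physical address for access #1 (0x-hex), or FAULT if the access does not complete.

Trace:
#0 VA=0x383E11CB9 (w,user):
  lvl0: tbl 0x33, slot 14 ⇒ 0x35007 (P1/RW1/US1/PS0)
  lvl1: tbl 0x35, slot 31 ⇒ 0x37007 (P1/RW1/US1/PS0)
  lvl2: tbl 0x37, slot 17 ⇒ 0x38007 (P1/RW1/US1/PS0)
  ⇒ phys 0x38CB9  [3 reads]
#1 VA=0x12120A4 (r,user):
  lvl0: tbl 0x33, slot 0 ⇒ 0x3A007 (P1/RW1/US1/PS0)
  lvl1: tbl 0x3A, slot 9 ⇒ 0x3D007 (P1/RW1/US1/PS0)
  lvl2: tbl 0x3D, slot 18 ⇒ 0x3E007 (P1/RW1/US1/PS0)
  ⇒ phys 0x3E0A4  [3 reads]

Access #1 PA: 0x3E0A4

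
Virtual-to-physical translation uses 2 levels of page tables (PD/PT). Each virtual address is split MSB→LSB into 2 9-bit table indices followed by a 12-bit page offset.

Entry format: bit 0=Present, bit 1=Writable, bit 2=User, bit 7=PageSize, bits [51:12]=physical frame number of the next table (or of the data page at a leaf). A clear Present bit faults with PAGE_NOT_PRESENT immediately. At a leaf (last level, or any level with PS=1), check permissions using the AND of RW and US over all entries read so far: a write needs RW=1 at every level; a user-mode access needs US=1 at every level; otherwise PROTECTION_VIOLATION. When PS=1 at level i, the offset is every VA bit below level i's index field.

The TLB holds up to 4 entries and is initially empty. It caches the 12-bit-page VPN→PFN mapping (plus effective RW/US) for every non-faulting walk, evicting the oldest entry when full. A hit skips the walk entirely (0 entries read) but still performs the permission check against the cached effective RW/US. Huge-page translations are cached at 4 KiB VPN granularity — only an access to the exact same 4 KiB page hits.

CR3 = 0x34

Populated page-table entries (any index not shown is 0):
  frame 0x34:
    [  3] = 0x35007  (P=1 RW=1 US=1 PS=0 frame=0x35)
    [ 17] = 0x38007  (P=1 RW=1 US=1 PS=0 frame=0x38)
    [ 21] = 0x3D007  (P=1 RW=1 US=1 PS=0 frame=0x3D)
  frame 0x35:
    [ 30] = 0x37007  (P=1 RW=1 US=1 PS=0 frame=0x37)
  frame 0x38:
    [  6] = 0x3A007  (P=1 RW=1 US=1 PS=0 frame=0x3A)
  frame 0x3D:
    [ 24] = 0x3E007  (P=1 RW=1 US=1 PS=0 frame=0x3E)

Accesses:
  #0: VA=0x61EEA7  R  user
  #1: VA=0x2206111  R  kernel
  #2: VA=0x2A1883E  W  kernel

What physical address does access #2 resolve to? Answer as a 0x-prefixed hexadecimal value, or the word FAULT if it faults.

Trace:
#0 VA=0x61EEA7 (r,user):
  [0] read 0x34 idx=3: raw=0x35007 flags P=1 W=1 U=1 S=0
  [1] read 0x35 idx=30: raw=0x37007 flags P=1 W=1 U=1 S=0
  → PA=0x37EA7  (2 entries read)
#1 VA=0x2206111 (r,kernel):
  [0] read 0x34 idx=17: raw=0x38007 flags P=1 W=1 U=1 S=0
  [1] read 0x38 idx=6: raw=0x3A007 flags P=1 W=1 U=1 S=0
  → PA=0x3A111  (2 entries read)
#2 VA=0x2A1883E (w,kernel):
  [0] read 0x34 idx=21: raw=0x3D007 flags P=1 W=1 U=1 S=0
  [1] read 0x3D idx=24: raw=0x3E007 flags P=1 W=1 U=1 S=0
  → PA=0x3E83E  (2 entries read)

Access #2 PA: 0x3E83E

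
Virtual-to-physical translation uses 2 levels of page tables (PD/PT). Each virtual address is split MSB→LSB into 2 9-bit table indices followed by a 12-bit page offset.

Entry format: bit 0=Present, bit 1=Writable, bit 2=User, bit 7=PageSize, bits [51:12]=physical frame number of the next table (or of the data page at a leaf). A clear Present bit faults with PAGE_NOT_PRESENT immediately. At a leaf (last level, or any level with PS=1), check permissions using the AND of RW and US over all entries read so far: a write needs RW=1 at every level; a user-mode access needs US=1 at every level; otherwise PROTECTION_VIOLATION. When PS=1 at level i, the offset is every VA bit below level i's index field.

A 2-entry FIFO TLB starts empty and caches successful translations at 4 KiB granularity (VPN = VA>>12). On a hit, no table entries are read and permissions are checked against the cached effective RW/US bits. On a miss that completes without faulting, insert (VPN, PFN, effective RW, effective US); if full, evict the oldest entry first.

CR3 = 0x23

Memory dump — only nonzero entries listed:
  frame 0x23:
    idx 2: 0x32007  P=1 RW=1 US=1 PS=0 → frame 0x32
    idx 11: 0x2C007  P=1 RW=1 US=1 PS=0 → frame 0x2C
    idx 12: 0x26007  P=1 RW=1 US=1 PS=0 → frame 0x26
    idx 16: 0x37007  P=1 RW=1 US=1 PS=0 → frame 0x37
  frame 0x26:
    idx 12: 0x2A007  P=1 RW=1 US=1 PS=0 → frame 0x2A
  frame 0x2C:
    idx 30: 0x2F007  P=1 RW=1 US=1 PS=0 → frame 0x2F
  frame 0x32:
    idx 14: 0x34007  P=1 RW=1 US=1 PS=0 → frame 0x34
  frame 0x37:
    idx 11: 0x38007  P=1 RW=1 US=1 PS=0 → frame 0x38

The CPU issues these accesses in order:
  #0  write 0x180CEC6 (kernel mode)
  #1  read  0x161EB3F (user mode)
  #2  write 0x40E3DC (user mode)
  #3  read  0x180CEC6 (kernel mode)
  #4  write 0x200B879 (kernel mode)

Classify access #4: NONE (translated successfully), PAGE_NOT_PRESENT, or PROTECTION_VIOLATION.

Trace:
#0 VA=0x180CEC6 (w,kernel):
  [0] read 0x23 idx=12: raw=0x26007 flags P=1 W=1 U=1 S=0
  [1] read 0x26 idx=12: raw=0x2A007 flags P=1 W=1 U=1 S=0
  ✓ 0x2AEC6  — 2 lookups
#1 VA=0x161EB3F (r,user):
  [0] read 0x23 idx=11: raw=0x2C007 flags P=1 W=1 U=1 S=0
  [1] read 0x2C idx=30: raw=0x2F007 flags P=1 W=1 U=1 S=0
  ✓ 0x2FB3F  — 2 lookups
#2 VA=0x40E3DC (w,user):
  [0] read 0x23 idx=2: raw=0x32007 flags P=1 W=1 U=1 S=0
  [1] read 0x32 idx=14: raw=0x34007 flags P=1 W=1 U=1 S=0
  ✓ 0x343DC  — 2 lookups
#3 VA=0x180CEC6 (r,kernel):
  [0] read 0x23 idx=12: raw=0x26007 flags P=1 W=1 U=1 S=0
  [1] read 0x26 idx=12: raw=0x2A007 flags P=1 W=1 U=1 S=0
  ✓ 0x2AEC6  — 2 lookups
#4 VA=0x200B879 (w,kernel):
  [0] read 0x23 idx=16: raw=0x37007 flags P=1 W=1 U=1 S=0
  [1] read 0x37 idx=11: raw=0x38007 flags P=1 W=1 U=1 S=0
  ✓ 0x38879  — 2 lookups

Access #4 fault: NONE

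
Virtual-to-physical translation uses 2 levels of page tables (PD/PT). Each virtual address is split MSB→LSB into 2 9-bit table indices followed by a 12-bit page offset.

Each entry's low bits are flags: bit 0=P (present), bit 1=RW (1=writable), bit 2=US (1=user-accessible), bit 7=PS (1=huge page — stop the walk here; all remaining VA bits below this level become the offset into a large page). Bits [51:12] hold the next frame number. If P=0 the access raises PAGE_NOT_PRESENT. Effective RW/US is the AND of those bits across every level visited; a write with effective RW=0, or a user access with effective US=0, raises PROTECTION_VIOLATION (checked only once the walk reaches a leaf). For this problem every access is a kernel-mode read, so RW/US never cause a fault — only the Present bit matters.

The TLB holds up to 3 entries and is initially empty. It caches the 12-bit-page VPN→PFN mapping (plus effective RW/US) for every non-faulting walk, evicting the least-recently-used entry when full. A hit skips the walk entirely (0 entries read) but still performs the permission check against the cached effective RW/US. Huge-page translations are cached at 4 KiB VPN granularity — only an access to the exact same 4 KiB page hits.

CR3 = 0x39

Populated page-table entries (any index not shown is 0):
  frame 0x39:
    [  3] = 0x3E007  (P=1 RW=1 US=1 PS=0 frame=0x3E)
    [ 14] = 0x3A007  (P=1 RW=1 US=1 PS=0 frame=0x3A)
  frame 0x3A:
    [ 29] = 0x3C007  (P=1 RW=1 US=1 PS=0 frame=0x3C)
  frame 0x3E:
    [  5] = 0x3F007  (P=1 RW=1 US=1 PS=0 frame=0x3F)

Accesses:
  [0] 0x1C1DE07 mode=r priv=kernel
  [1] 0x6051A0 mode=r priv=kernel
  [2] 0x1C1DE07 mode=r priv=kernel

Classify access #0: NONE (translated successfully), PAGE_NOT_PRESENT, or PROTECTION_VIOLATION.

Per-access translation:
#0 VA=0x1C1DE07 (r,kernel):
  L0 @0x39[14] → 0x3A007  P=1,RW=1,US=1,PS=0
  L1 @0x3A[29] → 0x3C007  P=1,RW=1,US=1,PS=0
  → PA=0x3CE07  (2 entries read)
#1 VA=0x6051A0 (r,kernel):
  L0 @0x39[3] → 0x3E007  P=1,RW=1,US=1,PS=0
  L1 @0x3E[5] → 0x3F007  P=1,RW=1,US=1,PS=0
  → PA=0x3F1A0  (2 entries read)
#2 VA=0x1C1DE07 (r,kernel):
  TLB hit vpn=0x1C1D → PA=0x3CE07

Access #0 fault: NONE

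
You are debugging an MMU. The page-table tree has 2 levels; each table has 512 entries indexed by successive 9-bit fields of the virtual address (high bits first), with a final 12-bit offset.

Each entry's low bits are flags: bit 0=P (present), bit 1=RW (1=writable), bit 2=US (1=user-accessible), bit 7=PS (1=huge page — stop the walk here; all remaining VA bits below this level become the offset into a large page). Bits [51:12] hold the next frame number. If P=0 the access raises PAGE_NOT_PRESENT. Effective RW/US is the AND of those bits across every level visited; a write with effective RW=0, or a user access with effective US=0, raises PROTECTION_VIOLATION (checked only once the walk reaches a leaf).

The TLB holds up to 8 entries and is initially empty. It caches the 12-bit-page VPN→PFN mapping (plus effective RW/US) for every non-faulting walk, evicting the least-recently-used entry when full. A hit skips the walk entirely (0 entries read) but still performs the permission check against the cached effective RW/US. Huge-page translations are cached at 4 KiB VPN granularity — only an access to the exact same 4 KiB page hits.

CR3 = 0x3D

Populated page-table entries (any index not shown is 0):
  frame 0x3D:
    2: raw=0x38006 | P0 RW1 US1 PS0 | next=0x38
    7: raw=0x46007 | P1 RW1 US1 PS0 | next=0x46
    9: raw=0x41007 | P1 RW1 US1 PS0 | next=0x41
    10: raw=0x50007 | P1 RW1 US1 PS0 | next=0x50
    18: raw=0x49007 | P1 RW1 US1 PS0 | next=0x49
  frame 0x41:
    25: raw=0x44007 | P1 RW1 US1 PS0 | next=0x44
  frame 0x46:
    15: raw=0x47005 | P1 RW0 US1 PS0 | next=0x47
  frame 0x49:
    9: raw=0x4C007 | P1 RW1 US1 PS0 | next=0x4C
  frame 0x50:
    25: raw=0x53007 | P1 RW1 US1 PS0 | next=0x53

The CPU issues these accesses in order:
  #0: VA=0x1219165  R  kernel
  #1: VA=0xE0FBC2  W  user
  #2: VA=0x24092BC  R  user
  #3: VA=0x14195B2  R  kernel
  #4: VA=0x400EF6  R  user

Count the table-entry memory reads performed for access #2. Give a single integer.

Per-access translation:
#0 VA=0x1219165 (r,kernel):
  L0 @0x3D[9] → 0x41007  P=1,RW=1,US=1,PS=0
  L1 @0x41[25] → 0x44007  P=1,RW=1,US=1,PS=0
  ✓ 0x44165  — 2 lookups
#1 VA=0xE0FBC2 (w,user):
  L0 @0x3D[7] → 0x46007  P=1,RW=1,US=1,PS=0
  L1 @0x46[15] → 0x47005  P=1,RW=0,US=1,PS=0
  ⇒ fault: PROTECTION_VIOLATION  — 2 lookups
#2 VA=0x24092BC (r,user):
  L0 @0x3D[18] → 0x49007  P=1,RW=1,US=1,PS=0
  L1 @0x49[9] → 0x4C007  P=1,RW=1,US=1,PS=0
  ✓ 0x4C2BC  — 2 lookups
#3 VA=0x14195B2 (r,kernel):
  L0 @0x3D[10] → 0x50007  P=1,RW=1,US=1,PS=0
  L1 @0x50[25] → 0x53007  P=1,RW=1,US=1,PS=0
  ✓ 0x535B2  — 2 lookups
#4 VA=0x400EF6 (r,user):
  L0 @0x3D[2] → 0x38006  P=0,RW=1,US=1,PS=0
  ⇒ fault: PAGE_NOT_PRESENT  — 1 lookups

Entries read for #2: 2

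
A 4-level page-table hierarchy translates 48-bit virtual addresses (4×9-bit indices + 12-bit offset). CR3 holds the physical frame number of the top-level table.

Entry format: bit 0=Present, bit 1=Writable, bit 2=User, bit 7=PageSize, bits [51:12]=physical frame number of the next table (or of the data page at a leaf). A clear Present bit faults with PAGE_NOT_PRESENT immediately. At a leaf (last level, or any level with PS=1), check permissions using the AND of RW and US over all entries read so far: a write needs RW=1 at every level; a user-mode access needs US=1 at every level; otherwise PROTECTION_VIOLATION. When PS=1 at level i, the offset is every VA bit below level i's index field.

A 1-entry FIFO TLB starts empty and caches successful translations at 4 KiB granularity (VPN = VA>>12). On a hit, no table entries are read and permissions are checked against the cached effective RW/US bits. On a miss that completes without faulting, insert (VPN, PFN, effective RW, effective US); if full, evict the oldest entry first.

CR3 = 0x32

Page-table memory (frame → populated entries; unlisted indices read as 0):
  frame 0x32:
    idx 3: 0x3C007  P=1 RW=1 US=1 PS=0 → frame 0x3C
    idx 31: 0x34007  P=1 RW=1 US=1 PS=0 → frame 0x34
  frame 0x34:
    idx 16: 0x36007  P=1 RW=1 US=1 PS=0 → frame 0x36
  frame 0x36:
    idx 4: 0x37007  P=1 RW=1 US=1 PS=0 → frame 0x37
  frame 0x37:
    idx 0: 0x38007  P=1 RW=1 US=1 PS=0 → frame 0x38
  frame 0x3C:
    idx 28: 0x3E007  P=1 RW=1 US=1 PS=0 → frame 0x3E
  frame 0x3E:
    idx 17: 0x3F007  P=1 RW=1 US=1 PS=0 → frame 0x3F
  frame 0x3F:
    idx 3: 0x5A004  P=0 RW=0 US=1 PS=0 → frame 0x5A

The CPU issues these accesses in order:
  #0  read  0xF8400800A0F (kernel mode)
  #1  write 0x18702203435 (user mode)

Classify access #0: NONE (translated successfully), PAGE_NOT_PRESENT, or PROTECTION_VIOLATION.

Trace:
#0 VA=0xF8400800A0F (r,kernel):
  lvl0: tbl 0x32, slot 31 ⇒ 0x34007 (P1/RW1/US1/PS0)
  lvl1: tbl 0x34, slot 16 ⇒ 0x36007 (P1/RW1/US1/PS0)
  lvl2: tbl 0x36, slot 4 ⇒ 0x37007 (P1/RW1/US1/PS0)
  lvl3: tbl 0x37, slot 0 ⇒ 0x38007 (P1/RW1/US1/PS0)
  ⇒ phys 0x38A0F  [4 reads]
#1 VA=0x18702203435 (w,user):
  lvl0: tbl 0x32, slot 3 ⇒ 0x3C007 (P1/RW1/US1/PS0)
  lvl1: tbl 0x3C, slot 28 ⇒ 0x3E007 (P1/RW1/US1/PS0)
  lvl2: tbl 0x3E, slot 17 ⇒ 0x3F007 (P1/RW1/US1/PS0)
  lvl3: tbl 0x3F, slot 3 ⇒ 0x5A004 (P0/RW0/US1/PS0)
  → PAGE_NOT_PRESENT  (4 entries read)

Access #0 fault: NONE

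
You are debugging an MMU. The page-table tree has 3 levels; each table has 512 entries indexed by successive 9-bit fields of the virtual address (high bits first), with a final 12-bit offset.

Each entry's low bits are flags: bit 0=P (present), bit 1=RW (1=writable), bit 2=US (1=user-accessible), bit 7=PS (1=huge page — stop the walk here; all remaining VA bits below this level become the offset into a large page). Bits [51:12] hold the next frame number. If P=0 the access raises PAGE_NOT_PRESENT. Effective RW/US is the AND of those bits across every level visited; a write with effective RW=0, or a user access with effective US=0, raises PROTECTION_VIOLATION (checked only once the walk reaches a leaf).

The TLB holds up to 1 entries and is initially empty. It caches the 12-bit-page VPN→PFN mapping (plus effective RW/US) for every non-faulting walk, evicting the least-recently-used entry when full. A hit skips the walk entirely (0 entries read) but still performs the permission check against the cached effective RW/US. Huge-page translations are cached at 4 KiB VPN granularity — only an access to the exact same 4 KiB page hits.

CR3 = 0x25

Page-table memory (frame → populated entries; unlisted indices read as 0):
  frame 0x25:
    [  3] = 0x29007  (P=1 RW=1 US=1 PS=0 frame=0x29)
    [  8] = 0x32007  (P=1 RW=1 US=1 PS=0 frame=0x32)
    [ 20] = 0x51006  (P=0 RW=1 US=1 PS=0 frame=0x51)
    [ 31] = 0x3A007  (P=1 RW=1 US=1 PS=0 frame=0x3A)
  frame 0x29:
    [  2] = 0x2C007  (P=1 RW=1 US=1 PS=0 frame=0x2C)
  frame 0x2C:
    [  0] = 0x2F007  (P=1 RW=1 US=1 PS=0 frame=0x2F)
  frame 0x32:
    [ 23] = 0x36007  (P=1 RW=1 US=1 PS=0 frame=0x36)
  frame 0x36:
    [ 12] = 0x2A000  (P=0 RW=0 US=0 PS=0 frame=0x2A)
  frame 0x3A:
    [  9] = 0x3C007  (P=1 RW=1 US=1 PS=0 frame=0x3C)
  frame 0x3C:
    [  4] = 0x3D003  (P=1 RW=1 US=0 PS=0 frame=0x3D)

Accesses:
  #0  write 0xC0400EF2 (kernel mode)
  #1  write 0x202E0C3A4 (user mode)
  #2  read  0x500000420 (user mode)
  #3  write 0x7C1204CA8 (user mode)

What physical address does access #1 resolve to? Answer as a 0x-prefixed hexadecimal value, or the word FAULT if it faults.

Walk each access:
#0 VA=0xC0400EF2 (w,kernel):
  L0: frame=0x25 idx=3 entry=0x29007 [P=1 RW=1 US=1 PS=0]
  L1: frame=0x29 idx=2 entry=0x2C007 [P=1 RW=1 US=1 PS=0]
  L2: frame=0x2C idx=0 entry=0x2F007 [P=1 RW=1 US=1 PS=0]
  ✓ 0x2FEF2  — 3 lookups
#1 VA=0x202E0C3A4 (w,user):
  L0: frame=0x25 idx=8 entry=0x32007 [P=1 RW=1 US=1 PS=0]
  L1: frame=0x32 idx=23 entry=0x36007 [P=1 RW=1 US=1 PS=0]
  L2: frame=0x36 idx=12 entry=0x2A000 [P=0 RW=0 US=0 PS=0]
  ✗ PAGE_NOT_PRESENT  [3 reads]
#2 VA=0x500000420 (r,user):
  L0: frame=0x25 idx=20 entry=0x51006 [P=0 RW=1 US=1 PS=0]
  ✗ PAGE_NOT_PRESENT  [1 reads]
#3 VA=0x7C1204CA8 (w,user):
  L0: frame=0x25 idx=31 entry=0x3A007 [P=1 RW=1 US=1 PS=0]
  L1: frame=0x3A idx=9 entry=0x3C007 [P=1 RW=1 US=1 PS=0]
  L2: frame=0x3C idx=4 entry=0x3D003 [P=1 RW=1 US=0 PS=0]
  ✗ PROTECTION_VIOLATION  [3 reads]

Access #1 PA: FAULT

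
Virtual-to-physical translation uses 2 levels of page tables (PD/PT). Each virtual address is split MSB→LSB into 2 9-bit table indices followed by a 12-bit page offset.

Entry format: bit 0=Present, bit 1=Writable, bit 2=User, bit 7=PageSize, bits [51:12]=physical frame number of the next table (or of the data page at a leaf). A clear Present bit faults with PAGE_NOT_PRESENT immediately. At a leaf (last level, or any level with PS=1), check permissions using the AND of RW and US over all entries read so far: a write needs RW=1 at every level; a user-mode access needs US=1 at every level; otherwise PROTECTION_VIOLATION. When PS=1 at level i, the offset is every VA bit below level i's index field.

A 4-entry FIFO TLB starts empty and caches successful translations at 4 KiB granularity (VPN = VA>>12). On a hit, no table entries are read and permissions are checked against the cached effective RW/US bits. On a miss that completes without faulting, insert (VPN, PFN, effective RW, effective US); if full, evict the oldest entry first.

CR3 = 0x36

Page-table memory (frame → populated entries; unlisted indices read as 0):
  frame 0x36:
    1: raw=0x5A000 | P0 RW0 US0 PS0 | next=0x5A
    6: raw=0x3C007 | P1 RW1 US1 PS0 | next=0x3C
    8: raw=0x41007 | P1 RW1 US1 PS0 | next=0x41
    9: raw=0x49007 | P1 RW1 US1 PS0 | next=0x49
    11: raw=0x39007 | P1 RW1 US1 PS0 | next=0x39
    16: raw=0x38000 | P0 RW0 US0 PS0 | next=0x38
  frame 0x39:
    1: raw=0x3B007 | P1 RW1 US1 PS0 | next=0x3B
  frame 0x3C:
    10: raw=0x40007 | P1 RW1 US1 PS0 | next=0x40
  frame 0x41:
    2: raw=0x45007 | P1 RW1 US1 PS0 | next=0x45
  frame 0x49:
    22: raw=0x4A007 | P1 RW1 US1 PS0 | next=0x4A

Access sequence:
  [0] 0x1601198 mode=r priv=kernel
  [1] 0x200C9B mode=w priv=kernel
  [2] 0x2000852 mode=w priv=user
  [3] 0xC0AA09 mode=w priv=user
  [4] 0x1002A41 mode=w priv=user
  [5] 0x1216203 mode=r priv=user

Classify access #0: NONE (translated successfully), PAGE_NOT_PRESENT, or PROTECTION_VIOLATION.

Walk each access:
#0 VA=0x1601198 (r,kernel):
  [0] read 0x36 idx=11: raw=0x39007 flags P=1 W=1 U=1 S=0
  [1] read 0x39 idx=1: raw=0x3B007 flags P=1 W=1 U=1 S=0
  → PA=0x3B198  (2 entries read)
#1 VA=0x200C9B (w,kernel):
  [0] read 0x36 idx=1: raw=0x5A000 flags P=0 W=0 U=0 S=0
  → PAGE_NOT_PRESENT  (1 entries read)
#2 VA=0x2000852 (w,user):
  [0] read 0x36 idx=16: raw=0x38000 flags P=0 W=0 U=0 S=0
  → PAGE_NOT_PRESENT  (1 entries read)
#3 VA=0xC0AA09 (w,user):
  [0] read 0x36 idx=6: raw=0x3C007 flags P=1 W=1 U=1 S=0
  [1] read 0x3C idx=10: raw=0x40007 flags P=1 W=1 U=1 S=0
  → PA=0x40A09  (2 entries read)
#4 VA=0x1002A41 (w,user):
  [0] read 0x36 idx=8: raw=0x41007 flags P=1 W=1 U=1 S=0
  [1] read 0x41 idx=2: raw=0x45007 flags P=1 W=1 U=1 S=0
  → PA=0x45A41  (2 entries read)
#5 VA=0x1216203 (r,user):
  [0] read 0x36 idx=9: raw=0x49007 flags P=1 W=1 U=1 S=0
  [1] read 0x49 idx=22: raw=0x4A007 flags P=1 W=1 U=1 S=0
  → PA=0x4A203  (2 entries read)

Access #0 fault: NONE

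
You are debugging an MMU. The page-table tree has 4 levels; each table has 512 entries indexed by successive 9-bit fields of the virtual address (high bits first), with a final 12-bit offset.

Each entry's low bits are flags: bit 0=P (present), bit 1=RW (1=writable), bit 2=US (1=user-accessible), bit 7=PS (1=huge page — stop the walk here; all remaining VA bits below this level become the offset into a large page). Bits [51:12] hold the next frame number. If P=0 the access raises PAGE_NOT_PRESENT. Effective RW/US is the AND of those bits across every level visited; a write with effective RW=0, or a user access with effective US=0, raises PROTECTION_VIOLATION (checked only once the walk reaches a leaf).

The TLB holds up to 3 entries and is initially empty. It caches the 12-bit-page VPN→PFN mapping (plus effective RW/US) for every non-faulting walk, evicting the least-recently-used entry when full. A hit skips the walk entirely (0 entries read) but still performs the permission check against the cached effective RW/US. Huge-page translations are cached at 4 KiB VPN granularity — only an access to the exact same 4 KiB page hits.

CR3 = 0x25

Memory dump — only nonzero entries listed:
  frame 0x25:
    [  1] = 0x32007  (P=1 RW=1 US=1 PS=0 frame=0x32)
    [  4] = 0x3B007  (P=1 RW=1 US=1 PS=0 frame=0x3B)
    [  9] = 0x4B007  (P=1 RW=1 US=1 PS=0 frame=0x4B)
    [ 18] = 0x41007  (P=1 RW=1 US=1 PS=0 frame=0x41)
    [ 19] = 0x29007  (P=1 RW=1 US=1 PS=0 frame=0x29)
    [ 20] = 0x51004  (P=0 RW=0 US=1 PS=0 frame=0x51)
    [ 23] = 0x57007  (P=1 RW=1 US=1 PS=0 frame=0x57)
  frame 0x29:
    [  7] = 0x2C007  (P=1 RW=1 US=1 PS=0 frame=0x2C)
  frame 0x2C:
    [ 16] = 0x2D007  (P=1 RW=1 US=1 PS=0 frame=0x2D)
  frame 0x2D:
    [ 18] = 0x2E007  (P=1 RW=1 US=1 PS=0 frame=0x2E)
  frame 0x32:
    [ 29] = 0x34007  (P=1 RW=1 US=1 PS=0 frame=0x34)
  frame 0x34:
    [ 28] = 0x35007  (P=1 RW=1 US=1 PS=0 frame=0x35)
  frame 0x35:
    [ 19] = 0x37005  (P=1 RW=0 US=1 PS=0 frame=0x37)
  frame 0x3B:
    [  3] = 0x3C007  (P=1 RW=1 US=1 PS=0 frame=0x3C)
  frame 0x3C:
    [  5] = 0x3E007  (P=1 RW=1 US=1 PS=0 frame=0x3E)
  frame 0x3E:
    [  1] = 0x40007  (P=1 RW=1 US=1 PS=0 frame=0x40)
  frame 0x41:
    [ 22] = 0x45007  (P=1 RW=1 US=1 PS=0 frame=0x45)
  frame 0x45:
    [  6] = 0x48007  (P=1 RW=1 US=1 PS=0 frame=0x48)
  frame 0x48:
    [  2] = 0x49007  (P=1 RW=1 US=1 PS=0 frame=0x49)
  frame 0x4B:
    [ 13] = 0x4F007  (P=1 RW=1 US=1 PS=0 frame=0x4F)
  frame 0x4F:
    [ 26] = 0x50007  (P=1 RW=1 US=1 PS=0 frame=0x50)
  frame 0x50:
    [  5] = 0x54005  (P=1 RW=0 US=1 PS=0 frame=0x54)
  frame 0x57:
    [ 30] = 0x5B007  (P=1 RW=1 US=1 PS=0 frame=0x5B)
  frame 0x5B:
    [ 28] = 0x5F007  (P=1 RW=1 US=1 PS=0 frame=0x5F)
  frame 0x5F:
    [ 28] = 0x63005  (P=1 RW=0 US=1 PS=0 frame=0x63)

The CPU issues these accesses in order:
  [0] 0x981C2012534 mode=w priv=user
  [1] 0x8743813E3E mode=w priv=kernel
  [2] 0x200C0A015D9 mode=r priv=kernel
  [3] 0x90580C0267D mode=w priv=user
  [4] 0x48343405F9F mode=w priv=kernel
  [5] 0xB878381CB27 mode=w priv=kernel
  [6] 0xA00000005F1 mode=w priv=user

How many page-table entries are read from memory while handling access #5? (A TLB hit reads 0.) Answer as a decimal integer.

Trace:
#0 VA=0x981C2012534 (w,user):
  lvl0: tbl 0x25, slot 19 ⇒ 0x29007 (P1/RW1/US1/PS0)
  lvl1: tbl 0x29, slot 7 ⇒ 0x2C007 (P1/RW1/US1/PS0)
  lvl2: tbl 0x2C, slot 16 ⇒ 0x2D007 (P1/RW1/US1/PS0)
  lvl3: tbl 0x2D, slot 18 ⇒ 0x2E007 (P1/RW1/US1/PS0)
  → PA=0x2E534  (4 entries read)
#1 VA=0x8743813E3E (w,kernel):
  lvl0: tbl 0x25, slot 1 ⇒ 0x32007 (P1/RW1/US1/PS0)
  lvl1: tbl 0x32, slot 29 ⇒ 0x34007 (P1/RW1/US1/PS0)
  lvl2: tbl 0x34, slot 28 ⇒ 0x35007 (P1/RW1/US1/PS0)
  lvl3: tbl 0x35, slot 19 ⇒ 0x37005 (P1/RW0/US1/PS0)
  → PROTECTION_VIOLATION  (4 entries read)
#2 VA=0x200C0A015D9 (r,kernel):
  lvl0: tbl 0x25, slot 4 ⇒ 0x3B007 (P1/RW1/US1/PS0)
  lvl1: tbl 0x3B, slot 3 ⇒ 0x3C007 (P1/RW1/US1/PS0)
  lvl2: tbl 0x3C, slot 5 ⇒ 0x3E007 (P1/RW1/US1/PS0)
  lvl3: tbl 0x3E, slot 1 ⇒ 0x40007 (P1/RW1/US1/PS0)
  → PA=0x405D9  (4 entries read)
#3 VA=0x90580C0267D (w,user):
  lvl0: tbl 0x25, slot 18 ⇒ 0x41007 (P1/RW1/US1/PS0)
  lvl1: tbl 0x41, slot 22 ⇒ 0x45007 (P1/RW1/US1/PS0)
  lvl2: tbl 0x45, slot 6 ⇒ 0x48007 (P1/RW1/US1/PS0)
  lvl3: tbl 0x48, slot 2 ⇒ 0x49007 (P1/RW1/US1/PS0)
  → PA=0x4967D  (4 entries read)
#4 VA=0x48343405F9F (w,kernel):
  lvl0: tbl 0x25, slot 9 ⇒ 0x4B007 (P1/RW1/US1/PS0)
  lvl1: tbl 0x4B, slot 13 ⇒ 0x4F007 (P1/RW1/US1/PS0)
  lvl2: tbl 0x4F, slot 26 ⇒ 0x50007 (P1/RW1/US1/PS0)
  lvl3: tbl 0x50, slot 5 ⇒ 0x54005 (P1/RW0/US1/PS0)
  → PROTECTION_VIOLATION  (4 entries read)
#5 VA=0xB878381CB27 (w,kernel):
  lvl0: tbl 0x25, slot 23 ⇒ 0x57007 (P1/RW1/US1/PS0)
  lvl1: tbl 0x57, slot 30 ⇒ 0x5B007 (P1/RW1/US1/PS0)
  lvl2: tbl 0x5B, slot 28 ⇒ 0x5F007 (P1/RW1/US1/PS0)
  lvl3: tbl 0x5F, slot 28 ⇒ 0x63005 (P1/RW0/US1/PS0)
  → PROTECTION_VIOLATION  (4 entries read)
#6 VA=0xA00000005F1 (w,user):
  lvl0: tbl 0x25, slot 20 ⇒ 0x51004 (P0/RW0/US1/PS0)
  → PAGE_NOT_PRESENT  (1 entries read)

Entries read for #5: 4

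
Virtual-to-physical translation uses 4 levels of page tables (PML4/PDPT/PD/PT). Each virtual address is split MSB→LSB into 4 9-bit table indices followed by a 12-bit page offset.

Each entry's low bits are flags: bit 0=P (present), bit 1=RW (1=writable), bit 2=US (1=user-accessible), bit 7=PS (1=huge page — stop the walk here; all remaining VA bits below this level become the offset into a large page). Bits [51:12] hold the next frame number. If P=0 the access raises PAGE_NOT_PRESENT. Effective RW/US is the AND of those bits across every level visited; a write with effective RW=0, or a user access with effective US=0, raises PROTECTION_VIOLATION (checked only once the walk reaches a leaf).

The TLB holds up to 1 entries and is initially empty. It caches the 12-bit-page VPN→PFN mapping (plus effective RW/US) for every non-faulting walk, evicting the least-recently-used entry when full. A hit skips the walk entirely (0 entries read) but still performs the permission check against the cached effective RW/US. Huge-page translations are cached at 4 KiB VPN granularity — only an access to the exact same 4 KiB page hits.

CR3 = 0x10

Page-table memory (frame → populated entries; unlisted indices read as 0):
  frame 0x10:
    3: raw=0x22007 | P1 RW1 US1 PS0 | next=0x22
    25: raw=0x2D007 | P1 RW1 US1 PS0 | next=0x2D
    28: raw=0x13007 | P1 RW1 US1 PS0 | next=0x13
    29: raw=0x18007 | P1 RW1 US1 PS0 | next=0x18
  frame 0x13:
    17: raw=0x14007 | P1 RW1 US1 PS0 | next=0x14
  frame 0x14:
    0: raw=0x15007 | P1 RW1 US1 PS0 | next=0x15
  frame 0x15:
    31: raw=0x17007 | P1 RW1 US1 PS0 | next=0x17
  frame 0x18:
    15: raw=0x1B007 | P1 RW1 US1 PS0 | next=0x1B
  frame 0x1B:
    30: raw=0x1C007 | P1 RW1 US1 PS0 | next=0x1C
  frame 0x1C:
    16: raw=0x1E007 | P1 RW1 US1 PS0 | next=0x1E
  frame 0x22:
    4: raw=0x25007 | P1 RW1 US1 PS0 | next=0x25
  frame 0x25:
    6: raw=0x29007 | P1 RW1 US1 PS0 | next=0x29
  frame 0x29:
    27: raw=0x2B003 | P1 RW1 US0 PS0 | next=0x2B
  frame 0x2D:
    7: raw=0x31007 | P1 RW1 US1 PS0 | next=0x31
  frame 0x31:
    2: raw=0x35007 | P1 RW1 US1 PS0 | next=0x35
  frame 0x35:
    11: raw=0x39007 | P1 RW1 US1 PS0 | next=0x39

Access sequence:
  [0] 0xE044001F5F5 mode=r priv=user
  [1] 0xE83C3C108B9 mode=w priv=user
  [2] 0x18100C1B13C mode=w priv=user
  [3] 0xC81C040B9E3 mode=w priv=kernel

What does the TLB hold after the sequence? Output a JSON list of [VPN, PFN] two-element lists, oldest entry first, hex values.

Walk each access:
#0 VA=0xE044001F5F5 (r,user):
  L0: frame=0x10 idx=28 entry=0x13007 [P=1 RW=1 US=1 PS=0]
  L1: frame=0x13 idx=17 entry=0x14007 [P=1 RW=1 US=1 PS=0]
  L2: frame=0x14 idx=0 entry=0x15007 [P=1 RW=1 US=1 PS=0]
  L3: frame=0x15 idx=31 entry=0x17007 [P=1 RW=1 US=1 PS=0]
  ⇒ phys 0x175F5  [4 reads]
#1 VA=0xE83C3C108B9 (w,user):
  L0: frame=0x10 idx=29 entry=0x18007 [P=1 RW=1 US=1 PS=0]
  L1: frame=0x18 idx=15 entry=0x1B007 [P=1 RW=1 US=1 PS=0]
  L2: frame=0x1B idx=30 entry=0x1C007 [P=1 RW=1 US=1 PS=0]
  L3: frame=0x1C idx=16 entry=0x1E007 [P=1 RW=1 US=1 PS=0]
  ⇒ phys 0x1E8B9  [4 reads]
#2 VA=0x18100C1B13C (w,user):
  L0: frame=0x10 idx=3 entry=0x22007 [P=1 RW=1 US=1 PS=0]
  L1: frame=0x22 idx=4 entry=0x25007 [P=1 RW=1 US=1 PS=0]
  L2: frame=0x25 idx=6 entry=0x29007 [P=1 RW=1 US=1 PS=0]
  L3: frame=0x29 idx=27 entry=0x2B003 [P=1 RW=1 US=0 PS=0]
  ⇒ fault: PROTECTION_VIOLATION  — 4 lookups
#3 VA=0xC81C040B9E3 (w,kernel):
  L0: frame=0x10 idx=25 entry=0x2D007 [P=1 RW=1 US=1 PS=0]
  L1: frame=0x2D idx=7 entry=0x31007 [P=1 RW=1 US=1 PS=0]
  L2: frame=0x31 idx=2 entry=0x35007 [P=1 RW=1 US=1 PS=0]
  L3: frame=0x35 idx=11 entry=0x39007 [P=1 RW=1 US=1 PS=0]
  ⇒ phys 0x399E3  [4 reads]

TLB: [["0xC81C040B", "0x39"]]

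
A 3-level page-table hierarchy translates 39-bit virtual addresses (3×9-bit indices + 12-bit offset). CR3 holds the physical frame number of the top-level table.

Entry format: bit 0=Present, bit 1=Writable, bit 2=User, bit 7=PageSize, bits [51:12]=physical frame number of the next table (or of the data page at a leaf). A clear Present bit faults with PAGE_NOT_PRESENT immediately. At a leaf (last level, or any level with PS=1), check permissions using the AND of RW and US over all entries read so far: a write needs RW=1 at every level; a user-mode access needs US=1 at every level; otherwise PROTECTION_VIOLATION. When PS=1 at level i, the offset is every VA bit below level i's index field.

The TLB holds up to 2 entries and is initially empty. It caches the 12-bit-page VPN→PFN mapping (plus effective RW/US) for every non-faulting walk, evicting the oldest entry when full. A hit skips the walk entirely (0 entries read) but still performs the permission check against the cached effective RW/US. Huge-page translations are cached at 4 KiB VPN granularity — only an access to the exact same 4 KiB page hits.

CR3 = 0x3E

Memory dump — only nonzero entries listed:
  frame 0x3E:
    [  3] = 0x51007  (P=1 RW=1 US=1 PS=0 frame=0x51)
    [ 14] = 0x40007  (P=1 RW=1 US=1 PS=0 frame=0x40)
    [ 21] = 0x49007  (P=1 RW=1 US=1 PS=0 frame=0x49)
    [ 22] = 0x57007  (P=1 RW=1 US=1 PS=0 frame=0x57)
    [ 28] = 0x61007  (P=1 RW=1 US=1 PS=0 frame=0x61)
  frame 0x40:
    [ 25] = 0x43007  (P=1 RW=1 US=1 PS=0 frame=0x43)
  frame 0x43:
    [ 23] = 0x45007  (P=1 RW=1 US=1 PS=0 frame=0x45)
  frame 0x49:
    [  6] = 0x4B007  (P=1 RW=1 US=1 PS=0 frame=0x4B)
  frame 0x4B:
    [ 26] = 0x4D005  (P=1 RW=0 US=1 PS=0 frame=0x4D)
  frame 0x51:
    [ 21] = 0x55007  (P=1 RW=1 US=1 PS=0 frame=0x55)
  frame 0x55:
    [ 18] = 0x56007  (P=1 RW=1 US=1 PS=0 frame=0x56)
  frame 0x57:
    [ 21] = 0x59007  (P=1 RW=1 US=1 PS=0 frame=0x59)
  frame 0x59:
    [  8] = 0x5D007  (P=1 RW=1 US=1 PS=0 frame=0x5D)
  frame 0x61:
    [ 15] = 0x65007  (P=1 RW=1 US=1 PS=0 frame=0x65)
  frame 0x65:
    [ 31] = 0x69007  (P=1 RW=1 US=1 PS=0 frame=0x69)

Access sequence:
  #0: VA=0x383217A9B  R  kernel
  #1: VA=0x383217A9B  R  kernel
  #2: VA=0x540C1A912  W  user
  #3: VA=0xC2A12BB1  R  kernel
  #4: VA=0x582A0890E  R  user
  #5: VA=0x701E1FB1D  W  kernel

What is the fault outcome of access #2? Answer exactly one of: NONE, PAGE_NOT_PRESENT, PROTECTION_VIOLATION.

Per-access translation:
#0 VA=0x383217A9B (r,kernel):
  L0 @0x3E[14] → 0x40007  P=1,RW=1,US=1,PS=0
  L1 @0x40[25] → 0x43007  P=1,RW=1,US=1,PS=0
  L2 @0x43[23] → 0x45007  P=1,RW=1,US=1,PS=0
  ⇒ phys 0x45A9B  [3 reads]
#1 VA=0x383217A9B (r,kernel):
  TLB hit vpn=0x383217 → PA=0x45A9B
#2 VA=0x540C1A912 (w,user):
  L0 @0x3E[21] → 0x49007  P=1,RW=1,US=1,PS=0
  L1 @0x49[6] → 0x4B007  P=1,RW=1,US=1,PS=0
  L2 @0x4B[26] → 0x4D005  P=1,RW=0,US=1,PS=0
  ✗ PROTECTION_VIOLATION  [3 reads]
#3 VA=0xC2A12BB1 (r,kernel):
  L0 @0x3E[3] → 0x51007  P=1,RW=1,US=1,PS=0
  L1 @0x51[21] → 0x55007  P=1,RW=1,US=1,PS=0
  L2 @0x55[18] → 0x56007  P=1,RW=1,US=1,PS=0
  ⇒ phys 0x56BB1  [3 reads]
#4 VA=0x582A0890E (r,user):
  L0 @0x3E[22] → 0x57007  P=1,RW=1,US=1,PS=0
  L1 @0x57[21] → 0x59007  P=1,RW=1,US=1,PS=0
  L2 @0x59[8] → 0x5D007  P=1,RW=1,US=1,PS=0
  ⇒ phys 0x5D90E  [3 reads]
#5 VA=0x701E1FB1D (w,kernel):
  L0 @0x3E[28] → 0x61007  P=1,RW=1,US=1,PS=0
  L1 @0x61[15] → 0x65007  P=1,RW=1,US=1,PS=0
  L2 @0x65[31] → 0x69007  P=1,RW=1,US=1,PS=0
  ⇒ phys 0x69B1D  [3 reads]

Access #2 fault: PROTECTION_VIOLATION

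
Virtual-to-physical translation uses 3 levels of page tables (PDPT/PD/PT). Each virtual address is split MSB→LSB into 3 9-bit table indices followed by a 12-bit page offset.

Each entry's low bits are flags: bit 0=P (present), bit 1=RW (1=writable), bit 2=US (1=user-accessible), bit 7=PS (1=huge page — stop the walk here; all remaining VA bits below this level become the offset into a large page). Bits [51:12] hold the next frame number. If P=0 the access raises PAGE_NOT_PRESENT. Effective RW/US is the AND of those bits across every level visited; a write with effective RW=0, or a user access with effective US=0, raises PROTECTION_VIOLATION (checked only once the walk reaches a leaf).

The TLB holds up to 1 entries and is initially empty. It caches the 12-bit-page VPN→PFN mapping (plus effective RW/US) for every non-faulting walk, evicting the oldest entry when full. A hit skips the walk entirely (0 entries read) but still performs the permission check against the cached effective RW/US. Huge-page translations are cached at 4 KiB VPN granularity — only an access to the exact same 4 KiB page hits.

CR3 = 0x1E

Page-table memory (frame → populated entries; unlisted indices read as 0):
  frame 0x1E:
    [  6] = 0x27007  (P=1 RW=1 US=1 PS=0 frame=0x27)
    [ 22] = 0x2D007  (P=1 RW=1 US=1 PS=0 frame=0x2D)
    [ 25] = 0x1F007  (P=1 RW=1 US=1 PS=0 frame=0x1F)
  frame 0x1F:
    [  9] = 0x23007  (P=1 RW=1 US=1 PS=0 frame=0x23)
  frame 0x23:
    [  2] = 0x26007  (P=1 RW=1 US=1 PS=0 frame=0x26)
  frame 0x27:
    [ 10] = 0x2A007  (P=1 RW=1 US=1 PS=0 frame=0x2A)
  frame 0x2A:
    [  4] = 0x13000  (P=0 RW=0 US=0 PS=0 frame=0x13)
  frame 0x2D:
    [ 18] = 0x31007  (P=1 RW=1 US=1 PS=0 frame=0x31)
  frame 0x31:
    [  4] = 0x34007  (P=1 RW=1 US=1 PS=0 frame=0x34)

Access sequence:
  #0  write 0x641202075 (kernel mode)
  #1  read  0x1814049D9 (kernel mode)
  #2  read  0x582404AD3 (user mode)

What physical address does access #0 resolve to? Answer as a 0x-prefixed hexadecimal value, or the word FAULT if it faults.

Walk each access:
#0 VA=0x641202075 (w,kernel):
  L0 @0x1E[25] → 0x1F007  P=1,RW=1,US=1,PS=0
  L1 @0x1F[9] → 0x23007  P=1,RW=1,US=1,PS=0
  L2 @0x23[2] → 0x26007  P=1,RW=1,US=1,PS=0
  ⇒ phys 0x26075  [3 reads]
#1 VA=0x1814049D9 (r,kernel):
  L0 @0x1E[6] → 0x27007  P=1,RW=1,US=1,PS=0
  L1 @0x27[10] → 0x2A007  P=1,RW=1,US=1,PS=0
  L2 @0x2A[4] → 0x13000  P=0,RW=0,US=0,PS=0
  ⇒ fault: PAGE_NOT_PRESENT  — 3 lookups
#2 VA=0x582404AD3 (r,user):
  L0 @0x1E[22] → 0x2D007  P=1,RW=1,US=1,PS=0
  L1 @0x2D[18] → 0x31007  P=1,RW=1,US=1,PS=0
  L2 @0x31[4] → 0x34007  P=1,RW=1,US=1,PS=0
  ⇒ phys 0x34AD3  [3 reads]

Access #0 PA: 0x26075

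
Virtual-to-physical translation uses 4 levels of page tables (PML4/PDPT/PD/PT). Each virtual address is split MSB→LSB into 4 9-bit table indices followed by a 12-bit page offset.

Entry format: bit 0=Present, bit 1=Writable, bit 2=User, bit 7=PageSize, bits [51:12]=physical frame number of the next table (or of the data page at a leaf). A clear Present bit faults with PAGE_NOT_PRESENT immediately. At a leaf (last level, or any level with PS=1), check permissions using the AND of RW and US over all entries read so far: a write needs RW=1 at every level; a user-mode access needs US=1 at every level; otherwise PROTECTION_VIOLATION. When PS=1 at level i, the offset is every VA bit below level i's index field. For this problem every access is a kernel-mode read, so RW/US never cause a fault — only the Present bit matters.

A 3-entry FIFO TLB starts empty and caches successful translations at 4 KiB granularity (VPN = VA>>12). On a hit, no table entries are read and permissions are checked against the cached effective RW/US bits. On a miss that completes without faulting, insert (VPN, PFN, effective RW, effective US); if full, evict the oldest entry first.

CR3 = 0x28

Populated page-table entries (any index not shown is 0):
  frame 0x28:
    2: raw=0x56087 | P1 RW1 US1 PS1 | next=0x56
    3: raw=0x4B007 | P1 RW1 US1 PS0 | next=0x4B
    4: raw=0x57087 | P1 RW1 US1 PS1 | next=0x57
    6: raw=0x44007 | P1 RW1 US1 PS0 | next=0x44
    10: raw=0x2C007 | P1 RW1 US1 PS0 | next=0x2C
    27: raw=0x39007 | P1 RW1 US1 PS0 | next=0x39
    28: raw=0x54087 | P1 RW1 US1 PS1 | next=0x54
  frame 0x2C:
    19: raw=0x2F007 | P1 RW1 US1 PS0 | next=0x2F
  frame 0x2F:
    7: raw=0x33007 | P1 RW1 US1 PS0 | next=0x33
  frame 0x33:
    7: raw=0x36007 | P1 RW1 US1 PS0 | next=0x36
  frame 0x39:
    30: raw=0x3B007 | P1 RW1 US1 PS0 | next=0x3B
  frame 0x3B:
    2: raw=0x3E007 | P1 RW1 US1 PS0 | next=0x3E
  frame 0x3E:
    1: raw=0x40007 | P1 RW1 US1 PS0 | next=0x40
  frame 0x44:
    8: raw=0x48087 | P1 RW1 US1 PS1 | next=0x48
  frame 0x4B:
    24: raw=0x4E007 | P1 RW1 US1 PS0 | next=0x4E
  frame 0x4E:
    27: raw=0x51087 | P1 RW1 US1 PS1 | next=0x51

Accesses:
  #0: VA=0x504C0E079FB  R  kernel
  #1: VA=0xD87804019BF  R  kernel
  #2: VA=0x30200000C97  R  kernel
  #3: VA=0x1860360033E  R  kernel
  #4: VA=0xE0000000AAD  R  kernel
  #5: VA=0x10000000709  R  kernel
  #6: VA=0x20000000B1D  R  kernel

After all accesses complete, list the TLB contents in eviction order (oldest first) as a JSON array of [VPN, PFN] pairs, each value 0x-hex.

Walk each access:
#0 VA=0x504C0E079FB (r,kernel):
  L0: frame=0x28 idx=10 entry=0x2C007 [P=1 RW=1 US=1 PS=0]
  L1: frame=0x2C idx=19 entry=0x2F007 [P=1 RW=1 US=1 PS=0]
  L2: frame=0x2F idx=7 entry=0x33007 [P=1 RW=1 US=1 PS=0]
  L3: frame=0x33 idx=7 entry=0x36007 [P=1 RW=1 US=1 PS=0]
  → PA=0x369FB  (4 entries read)
#1 VA=0xD87804019BF (r,kernel):
  L0: frame=0x28 idx=27 entry=0x39007 [P=1 RW=1 US=1 PS=0]
  L1: frame=0x39 idx=30 entry=0x3B007 [P=1 RW=1 US=1 PS=0]
  L2: frame=0x3B idx=2 entry=0x3E007 [P=1 RW=1 US=1 PS=0]
  L3: frame=0x3E idx=1 entry=0x40007 [P=1 RW=1 US=1 PS=0]
  → PA=0x409BF  (4 entries read)
#2 VA=0x30200000C97 (r,kernel):
  L0: frame=0x28 idx=6 entry=0x44007 [P=1 RW=1 US=1 PS=0]
  L1: frame=0x44 idx=8 entry=0x48087 [P=1 RW=1 US=1 PS=1]
  → PA=0x48C97 (huge @L1)  (2 entries read)
#3 VA=0x1860360033E (r,kernel):
  L0: frame=0x28 idx=3 entry=0x4B007 [P=1 RW=1 US=1 PS=0]
  L1: frame=0x4B idx=24 entry=0x4E007 [P=1 RW=1 US=1 PS=0]
  L2: frame=0x4E idx=27 entry=0x51087 [P=1 RW=1 US=1 PS=1]
  → PA=0x5133E (huge @L2)  (3 entries read)
#4 VA=0xE0000000AAD (r,kernel):
  L0: frame=0x28 idx=28 entry=0x54087 [P=1 RW=1 US=1 PS=1]
  → PA=0x54AAD (huge @L0)  (1 entries read)
#5 VA=0x10000000709 (r,kernel):
  L0: frame=0x28 idx=2 entry=0x56087 [P=1 RW=1 US=1 PS=1]
  → PA=0x56709 (huge @L0)  (1 entries read)
#6 VA=0x20000000B1D (r,kernel):
  L0: frame=0x28 idx=4 entry=0x57087 [P=1 RW=1 US=1 PS=1]
  → PA=0x57B1D (huge @L0)  (1 entries read)

TLB: [["0xE0000000", "0x54"], ["0x10000000", "0x56"], ["0x20000000", "0x57"]]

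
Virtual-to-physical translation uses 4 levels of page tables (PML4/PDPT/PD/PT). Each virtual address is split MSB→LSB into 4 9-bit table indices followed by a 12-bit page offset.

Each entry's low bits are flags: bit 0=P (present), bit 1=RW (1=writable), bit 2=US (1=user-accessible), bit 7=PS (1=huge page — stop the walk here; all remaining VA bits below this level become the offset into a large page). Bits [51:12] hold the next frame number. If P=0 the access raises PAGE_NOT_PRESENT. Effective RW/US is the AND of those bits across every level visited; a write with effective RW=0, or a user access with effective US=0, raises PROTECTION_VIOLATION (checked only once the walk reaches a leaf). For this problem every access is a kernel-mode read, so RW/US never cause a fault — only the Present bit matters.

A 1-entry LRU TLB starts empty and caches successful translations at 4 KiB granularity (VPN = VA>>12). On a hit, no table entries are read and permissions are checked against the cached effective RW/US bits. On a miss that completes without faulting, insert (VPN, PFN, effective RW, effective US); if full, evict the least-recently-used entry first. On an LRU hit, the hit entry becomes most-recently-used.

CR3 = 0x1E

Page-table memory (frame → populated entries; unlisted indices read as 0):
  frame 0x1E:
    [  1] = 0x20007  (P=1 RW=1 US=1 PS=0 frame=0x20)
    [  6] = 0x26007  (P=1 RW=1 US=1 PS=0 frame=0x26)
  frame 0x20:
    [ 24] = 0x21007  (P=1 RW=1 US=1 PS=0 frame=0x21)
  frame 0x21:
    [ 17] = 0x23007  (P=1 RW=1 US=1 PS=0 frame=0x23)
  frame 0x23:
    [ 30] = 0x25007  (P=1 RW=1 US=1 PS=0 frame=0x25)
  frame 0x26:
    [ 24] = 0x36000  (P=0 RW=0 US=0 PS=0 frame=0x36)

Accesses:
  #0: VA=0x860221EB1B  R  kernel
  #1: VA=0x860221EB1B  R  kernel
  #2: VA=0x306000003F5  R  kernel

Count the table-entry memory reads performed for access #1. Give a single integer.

Trace:
#0 VA=0x860221EB1B (r,kernel):
  lvl0: tbl 0x1E, slot 1 ⇒ 0x20007 (P1/RW1/US1/PS0)
  lvl1: tbl 0x20, slot 24 ⇒ 0x21007 (P1/RW1/US1/PS0)
  lvl2: tbl 0x21, slot 17 ⇒ 0x23007 (P1/RW1/US1/PS0)
  lvl3: tbl 0x23, slot 30 ⇒ 0x25007 (P1/RW1/US1/PS0)
  ⇒ phys 0x25B1B  [4 reads]
#1 VA=0x860221EB1B (r,kernel):
  TLB hit vpn=0x860221E → PA=0x25B1B
#2 VA=0x306000003F5 (r,kernel):
  lvl0: tbl 0x1E, slot 6 ⇒ 0x26007 (P1/RW1/US1/PS0)
  lvl1: tbl 0x26, slot 24 ⇒ 0x36000 (P0/RW0/US0/PS0)
  ⇒ fault: PAGE_NOT_PRESENT  — 2 lookups

Entries read for #1: 0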